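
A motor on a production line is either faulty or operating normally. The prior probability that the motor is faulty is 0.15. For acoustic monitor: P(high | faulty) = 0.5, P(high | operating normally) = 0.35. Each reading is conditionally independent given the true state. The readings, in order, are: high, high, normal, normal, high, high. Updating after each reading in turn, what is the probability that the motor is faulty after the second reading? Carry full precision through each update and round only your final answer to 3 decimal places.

0.265

After 'high': P(faulty) = 0.5·0.1500 / (0.5·0.1500 + 0.35·0.8500) ≈ 0.2013
After 'high': P(faulty) = 0.5·0.2013 / (0.5·0.2013 + 0.35·0.7987) ≈ 0.2648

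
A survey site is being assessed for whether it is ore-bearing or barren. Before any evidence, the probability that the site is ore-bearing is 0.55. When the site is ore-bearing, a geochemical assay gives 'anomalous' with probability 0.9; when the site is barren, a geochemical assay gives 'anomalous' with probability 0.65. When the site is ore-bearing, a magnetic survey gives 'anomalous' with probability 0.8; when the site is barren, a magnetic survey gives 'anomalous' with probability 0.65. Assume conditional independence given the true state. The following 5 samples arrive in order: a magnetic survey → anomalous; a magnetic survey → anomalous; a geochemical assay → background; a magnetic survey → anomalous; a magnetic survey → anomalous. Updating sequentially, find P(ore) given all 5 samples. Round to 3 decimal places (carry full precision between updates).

0.445

Each posterior becomes the prior for the next update.
After a magnetic survey='anomalous': P(ore) = 0.8·0.5500 / (0.8·0.5500 + 0.65·0.4500) ≈ 0.6007
After a magnetic survey='anomalous': P(ore) = 0.8·0.6007 / (0.8·0.6007 + 0.65·0.3993) ≈ 0.6493
After a geochemical assay='background': P(ore) = 0.1·0.6493 / (0.1·0.6493 + 0.35·0.3507) ≈ 0.3460
After a magnetic survey='anomalous': P(ore) = 0.8·0.3460 / (0.8·0.3460 + 0.65·0.6540) ≈ 0.3943
After a magnetic survey='anomalous': P(ore) = 0.8·0.3943 / (0.8·0.3943 + 0.65·0.6057) ≈ 0.4448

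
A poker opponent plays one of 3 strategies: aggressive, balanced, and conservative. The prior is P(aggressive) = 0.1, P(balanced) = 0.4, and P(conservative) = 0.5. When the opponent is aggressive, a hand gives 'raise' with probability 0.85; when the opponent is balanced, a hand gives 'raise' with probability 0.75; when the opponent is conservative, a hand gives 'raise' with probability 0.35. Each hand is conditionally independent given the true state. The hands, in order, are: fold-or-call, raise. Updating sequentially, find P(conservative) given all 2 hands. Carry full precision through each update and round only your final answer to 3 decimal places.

0.565

After 'fold-or-call': normaliser = 0.15·0.1000 + 0.25·0.4000 + 0.65·0.5000; P(aggressive) ≈ 0.0341, P(balanced) ≈ 0.2273, P(conservative) ≈ 0.7386
After 'raise': normaliser = 0.85·0.0341 + 0.75·0.2273 + 0.35·0.7386; P(aggressive) ≈ 0.0633, P(balanced) ≈ 0.3722, P(conservative) ≈ 0.5645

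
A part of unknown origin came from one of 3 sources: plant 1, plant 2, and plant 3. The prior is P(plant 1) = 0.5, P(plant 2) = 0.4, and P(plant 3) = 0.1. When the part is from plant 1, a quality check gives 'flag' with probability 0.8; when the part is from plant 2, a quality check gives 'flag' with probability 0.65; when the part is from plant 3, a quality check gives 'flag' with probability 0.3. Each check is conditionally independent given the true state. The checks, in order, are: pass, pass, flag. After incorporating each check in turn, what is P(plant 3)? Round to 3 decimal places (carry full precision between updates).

After 'pass': normaliser = 0.2·0.5000 + 0.35·0.4000 + 0.7·0.1000; P(plant 1) ≈ 0.3226, P(plant 2) ≈ 0.4516, P(plant 3) ≈ 0.2258
After 'pass': normaliser = 0.2·0.3226 + 0.35·0.4516 + 0.7·0.2258; P(plant 1) ≈ 0.1695, P(plant 2) ≈ 0.4153, P(plant 3) ≈ 0.4153
After 'flag': normaliser = 0.8·0.1695 + 0.65·0.4153 + 0.3·0.4153; P(plant 1) ≈ 0.2558, P(plant 2) ≈ 0.5092, P(plant 3) ≈ 0.2350

0.235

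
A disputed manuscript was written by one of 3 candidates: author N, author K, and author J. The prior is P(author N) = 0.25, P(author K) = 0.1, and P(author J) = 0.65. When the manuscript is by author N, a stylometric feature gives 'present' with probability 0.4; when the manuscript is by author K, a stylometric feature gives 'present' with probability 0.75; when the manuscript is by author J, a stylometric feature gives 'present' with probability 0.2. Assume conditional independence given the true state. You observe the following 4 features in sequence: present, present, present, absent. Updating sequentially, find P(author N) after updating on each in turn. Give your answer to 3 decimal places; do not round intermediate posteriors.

Each posterior becomes the prior for the next update.
After 'present': normaliser = 0.4·0.2500 + 0.75·0.1000 + 0.2·0.6500; P(author N) ≈ 0.3279, P(author K) ≈ 0.2459, P(author J) ≈ 0.4262
After 'present': normaliser = 0.4·0.3279 + 0.75·0.2459 + 0.2·0.4262; P(author N) ≈ 0.3272, P(author K) ≈ 0.4601, P(author J) ≈ 0.2127
After 'present': normaliser = 0.4·0.3272 + 0.75·0.4601 + 0.2·0.2127; P(author N) ≈ 0.2524, P(author K) ≈ 0.6655, P(author J) ≈ 0.0820
After 'absent': normaliser = 0.6·0.2524 + 0.25·0.6655 + 0.8·0.0820; P(author N) ≈ 0.3949, P(author K) ≈ 0.4339, P(author J) ≈ 0.1711

0.395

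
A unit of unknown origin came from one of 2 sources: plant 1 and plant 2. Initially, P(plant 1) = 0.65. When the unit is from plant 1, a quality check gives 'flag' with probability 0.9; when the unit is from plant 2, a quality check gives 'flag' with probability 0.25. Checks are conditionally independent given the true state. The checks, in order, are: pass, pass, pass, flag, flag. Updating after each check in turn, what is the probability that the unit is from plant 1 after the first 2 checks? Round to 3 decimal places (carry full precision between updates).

After 'pass': P(plant 1) = 0.1·0.6500 / (0.1·0.6500 + 0.75·0.3500) ≈ 0.1985
After 'pass': P(plant 1) = 0.1·0.1985 / (0.1·0.1985 + 0.75·0.8015) ≈ 0.0320

0.032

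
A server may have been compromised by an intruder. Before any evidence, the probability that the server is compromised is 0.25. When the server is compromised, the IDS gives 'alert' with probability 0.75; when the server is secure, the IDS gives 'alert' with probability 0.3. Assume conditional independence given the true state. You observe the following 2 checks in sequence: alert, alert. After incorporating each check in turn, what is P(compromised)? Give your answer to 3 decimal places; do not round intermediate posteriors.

Apply Bayes' rule sequentially, carrying P(compromised) forward.
After 'alert': P(compromised) = 0.75·0.2500 / (0.75·0.2500 + 0.3·0.7500) ≈ 0.4545
After 'alert': P(compromised) = 0.75·0.4545 / (0.75·0.4545 + 0.3·0.5455) ≈ 0.6757

0.676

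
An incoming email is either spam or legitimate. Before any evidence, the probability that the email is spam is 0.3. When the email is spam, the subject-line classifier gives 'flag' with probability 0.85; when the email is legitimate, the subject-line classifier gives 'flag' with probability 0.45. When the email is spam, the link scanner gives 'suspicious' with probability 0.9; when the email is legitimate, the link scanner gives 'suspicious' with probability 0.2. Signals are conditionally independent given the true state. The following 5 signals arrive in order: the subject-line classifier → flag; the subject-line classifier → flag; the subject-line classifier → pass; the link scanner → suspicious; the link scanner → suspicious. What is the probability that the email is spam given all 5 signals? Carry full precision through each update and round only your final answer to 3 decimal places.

After the subject-line classifier='flag': P(spam) = 0.85·0.3000 / (0.85·0.3000 + 0.45·0.7000) ≈ 0.4474
After the subject-line classifier='flag': P(spam) = 0.85·0.4474 / (0.85·0.4474 + 0.45·0.5526) ≈ 0.6046
After the subject-line classifier='pass': P(spam) = 0.15·0.6046 / (0.15·0.6046 + 0.55·0.3954) ≈ 0.2943
After the link scanner='suspicious': P(spam) = 0.9·0.2943 / (0.9·0.2943 + 0.2·0.7057) ≈ 0.6524
After the link scanner='suspicious': P(spam) = 0.9·0.6524 / (0.9·0.6524 + 0.2·0.3476) ≈ 0.8941

0.894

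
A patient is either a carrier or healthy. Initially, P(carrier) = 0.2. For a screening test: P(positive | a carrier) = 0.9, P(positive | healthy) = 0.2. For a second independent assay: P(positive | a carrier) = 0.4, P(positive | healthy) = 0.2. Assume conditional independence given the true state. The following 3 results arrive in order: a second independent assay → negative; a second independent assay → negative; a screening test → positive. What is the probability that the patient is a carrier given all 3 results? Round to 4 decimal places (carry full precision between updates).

0.3876

After a second independent assay='negative': P(carrier) = 0.6·0.2000 / (0.6·0.2000 + 0.8·0.8000) ≈ 0.1579
After a second independent assay='negative': P(carrier) = 0.6·0.1579 / (0.6·0.1579 + 0.8·0.8421) ≈ 0.1233
After a screening test='positive': P(carrier) = 0.9·0.1233 / (0.9·0.1233 + 0.2·0.8767) ≈ 0.3876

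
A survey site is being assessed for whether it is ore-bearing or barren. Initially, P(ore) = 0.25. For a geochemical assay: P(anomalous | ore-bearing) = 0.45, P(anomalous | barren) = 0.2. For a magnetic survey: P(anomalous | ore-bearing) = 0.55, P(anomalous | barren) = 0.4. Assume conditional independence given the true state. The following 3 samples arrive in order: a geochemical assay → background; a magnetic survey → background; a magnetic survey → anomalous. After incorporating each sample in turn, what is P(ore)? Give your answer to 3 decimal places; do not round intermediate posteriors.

0.191

After a geochemical assay='background': P(ore) = 0.55·0.2500 / (0.55·0.2500 + 0.8·0.7500) ≈ 0.1864
After a magnetic survey='background': P(ore) = 0.45·0.1864 / (0.45·0.1864 + 0.6·0.8136) ≈ 0.1467
After a magnetic survey='anomalous': P(ore) = 0.55·0.1467 / (0.55·0.1467 + 0.4·0.8533) ≈ 0.1912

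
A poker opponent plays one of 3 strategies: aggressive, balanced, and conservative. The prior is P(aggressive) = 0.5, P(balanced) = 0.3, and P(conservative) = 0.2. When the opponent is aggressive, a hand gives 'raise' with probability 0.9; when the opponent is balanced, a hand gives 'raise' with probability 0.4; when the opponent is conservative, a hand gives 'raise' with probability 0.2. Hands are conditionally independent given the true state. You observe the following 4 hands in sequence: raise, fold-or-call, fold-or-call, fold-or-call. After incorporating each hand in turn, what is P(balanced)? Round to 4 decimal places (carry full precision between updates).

0.5533

After 'raise': normaliser = 0.9·0.5000 + 0.4·0.3000 + 0.2·0.2000; P(aggressive) ≈ 0.7377, P(balanced) ≈ 0.1967, P(conservative) ≈ 0.0656
After 'fold-or-call': normaliser = 0.1·0.7377 + 0.6·0.1967 + 0.8·0.0656; P(aggressive) ≈ 0.3020, P(balanced) ≈ 0.4832, P(conservative) ≈ 0.2148
After 'fold-or-call': normaliser = 0.1·0.3020 + 0.6·0.4832 + 0.8·0.2148; P(aggressive) ≈ 0.0614, P(balanced) ≈ 0.5894, P(conservative) ≈ 0.3492
After 'fold-or-call': normaliser = 0.1·0.0614 + 0.6·0.5894 + 0.8·0.3492; P(aggressive) ≈ 0.0096, P(balanced) ≈ 0.5533, P(conservative) ≈ 0.4371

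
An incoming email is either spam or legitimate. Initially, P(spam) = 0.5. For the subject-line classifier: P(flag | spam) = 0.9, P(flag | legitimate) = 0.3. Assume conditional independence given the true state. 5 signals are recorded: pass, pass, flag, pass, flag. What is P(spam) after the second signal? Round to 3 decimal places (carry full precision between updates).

After 'pass': P(spam) = 0.1·0.5000 / (0.1·0.5000 + 0.7·0.5000) ≈ 0.1250
After 'pass': P(spam) = 0.1·0.1250 / (0.1·0.1250 + 0.7·0.8750) ≈ 0.0200

0.020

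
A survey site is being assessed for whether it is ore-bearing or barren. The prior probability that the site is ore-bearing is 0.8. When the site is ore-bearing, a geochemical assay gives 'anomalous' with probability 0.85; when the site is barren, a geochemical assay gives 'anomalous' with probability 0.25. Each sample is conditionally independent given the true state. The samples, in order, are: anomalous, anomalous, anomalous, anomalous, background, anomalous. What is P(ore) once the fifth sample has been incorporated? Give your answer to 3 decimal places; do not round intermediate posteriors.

After 'anomalous': P(ore) = 0.85·0.8000 / (0.85·0.8000 + 0.25·0.2000) ≈ 0.9315
After 'anomalous': P(ore) = 0.85·0.9315 / (0.85·0.9315 + 0.25·0.0685) ≈ 0.9788
After 'anomalous': P(ore) = 0.85·0.9788 / (0.85·0.9788 + 0.25·0.0212) ≈ 0.9937
After 'anomalous': P(ore) = 0.85·0.9937 / (0.85·0.9937 + 0.25·0.0063) ≈ 0.9981
After 'background': P(ore) = 0.15·0.9981 / (0.15·0.9981 + 0.75·0.0019) ≈ 0.9907

0.991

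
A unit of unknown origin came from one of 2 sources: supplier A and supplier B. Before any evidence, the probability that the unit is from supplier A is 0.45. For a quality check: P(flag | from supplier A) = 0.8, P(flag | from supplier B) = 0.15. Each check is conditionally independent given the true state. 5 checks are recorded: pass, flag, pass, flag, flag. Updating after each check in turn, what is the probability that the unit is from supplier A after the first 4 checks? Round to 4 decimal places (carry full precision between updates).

Apply Bayes' rule sequentially, carrying P(supplier A) forward.
After 'pass': P(supplier A) = 0.2·0.4500 / (0.2·0.4500 + 0.85·0.5500) ≈ 0.1614
After 'flag': P(supplier A) = 0.8·0.1614 / (0.8·0.1614 + 0.15·0.8386) ≈ 0.5066
After 'pass': P(supplier A) = 0.2·0.5066 / (0.2·0.5066 + 0.85·0.4934) ≈ 0.1946
After 'flag': P(supplier A) = 0.8·0.1946 / (0.8·0.1946 + 0.15·0.8054) ≈ 0.5630

0.5630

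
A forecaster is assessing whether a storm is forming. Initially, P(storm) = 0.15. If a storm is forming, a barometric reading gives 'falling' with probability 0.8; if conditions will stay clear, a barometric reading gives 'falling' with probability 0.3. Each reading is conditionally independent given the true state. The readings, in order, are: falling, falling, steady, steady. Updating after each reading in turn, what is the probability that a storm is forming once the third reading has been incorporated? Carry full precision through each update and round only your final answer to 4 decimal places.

0.2639

After 'falling': P(storm) = 0.8·0.1500 / (0.8·0.1500 + 0.3·0.8500) ≈ 0.3200
After 'falling': P(storm) = 0.8·0.3200 / (0.8·0.3200 + 0.3·0.6800) ≈ 0.5565
After 'steady': P(storm) = 0.2·0.5565 / (0.2·0.5565 + 0.7·0.4435) ≈ 0.2639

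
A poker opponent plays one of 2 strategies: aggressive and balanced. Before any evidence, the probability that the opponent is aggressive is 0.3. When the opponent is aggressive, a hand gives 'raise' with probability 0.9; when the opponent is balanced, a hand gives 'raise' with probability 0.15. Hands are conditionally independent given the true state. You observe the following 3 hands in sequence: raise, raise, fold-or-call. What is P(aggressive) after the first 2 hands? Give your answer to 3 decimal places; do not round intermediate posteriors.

0.939

After 'raise': P(aggressive) = 0.9·0.3000 / (0.9·0.3000 + 0.15·0.7000) ≈ 0.7200
After 'raise': P(aggressive) = 0.9·0.7200 / (0.9·0.7200 + 0.15·0.2800) ≈ 0.9391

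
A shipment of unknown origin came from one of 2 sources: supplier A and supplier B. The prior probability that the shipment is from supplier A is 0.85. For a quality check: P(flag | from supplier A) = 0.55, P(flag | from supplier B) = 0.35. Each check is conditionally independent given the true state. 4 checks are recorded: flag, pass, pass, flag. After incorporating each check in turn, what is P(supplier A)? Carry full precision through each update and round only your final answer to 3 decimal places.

0.870

Apply Bayes' rule sequentially, carrying P(supplier A) forward.
After 'flag': P(supplier A) = 0.55·0.8500 / (0.55·0.8500 + 0.35·0.1500) ≈ 0.8990
After 'pass': P(supplier A) = 0.45·0.8990 / (0.45·0.8990 + 0.65·0.1010) ≈ 0.8604
After 'pass': P(supplier A) = 0.45·0.8604 / (0.45·0.8604 + 0.65·0.1396) ≈ 0.8102
After 'flag': P(supplier A) = 0.55·0.8102 / (0.55·0.8102 + 0.35·0.1898) ≈ 0.8702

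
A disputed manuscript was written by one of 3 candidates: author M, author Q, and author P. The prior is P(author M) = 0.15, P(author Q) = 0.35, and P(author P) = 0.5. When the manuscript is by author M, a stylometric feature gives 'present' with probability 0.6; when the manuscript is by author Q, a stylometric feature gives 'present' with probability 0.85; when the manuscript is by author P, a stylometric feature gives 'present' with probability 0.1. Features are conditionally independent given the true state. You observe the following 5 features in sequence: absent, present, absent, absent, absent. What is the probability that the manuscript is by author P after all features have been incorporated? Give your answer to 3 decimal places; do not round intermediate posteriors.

After 'absent': normaliser = 0.4·0.1500 + 0.15·0.3500 + 0.9·0.5000; P(author M) ≈ 0.1067, P(author Q) ≈ 0.0933, P(author P) ≈ 0.8000
After 'present': normaliser = 0.6·0.1067 + 0.85·0.0933 + 0.1·0.8000; P(author M) ≈ 0.2866, P(author Q) ≈ 0.3552, P(author P) ≈ 0.3582
After 'absent': normaliser = 0.4·0.2866 + 0.15·0.3552 + 0.9·0.3582; P(author M) ≈ 0.2338, P(author Q) ≈ 0.1087, P(author P) ≈ 0.6575
After 'absent': normaliser = 0.4·0.2338 + 0.15·0.1087 + 0.9·0.6575; P(author M) ≈ 0.1333, P(author Q) ≈ 0.0232, P(author P) ≈ 0.8435
After 'absent': normaliser = 0.4·0.1333 + 0.15·0.0232 + 0.9·0.8435; P(author M) ≈ 0.0653, P(author Q) ≈ 0.0043, P(author P) ≈ 0.9304

0.930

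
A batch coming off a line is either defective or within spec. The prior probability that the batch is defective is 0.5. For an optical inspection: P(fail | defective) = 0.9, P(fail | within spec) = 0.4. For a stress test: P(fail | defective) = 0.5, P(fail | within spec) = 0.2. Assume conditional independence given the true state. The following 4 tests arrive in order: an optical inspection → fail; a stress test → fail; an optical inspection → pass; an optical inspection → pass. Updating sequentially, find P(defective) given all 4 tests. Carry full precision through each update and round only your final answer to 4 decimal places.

Apply Bayes' rule sequentially, carrying P(defective) forward.
After an optical inspection='fail': P(defective) = 0.9·0.5000 / (0.9·0.5000 + 0.4·0.5000) ≈ 0.6923
After a stress test='fail': P(defective) = 0.5·0.6923 / (0.5·0.6923 + 0.2·0.3077) ≈ 0.8491
After an optical inspection='pass': P(defective) = 0.1·0.8491 / (0.1·0.8491 + 0.6·0.1509) ≈ 0.4839
After an optical inspection='pass': P(defective) = 0.1·0.4839 / (0.1·0.4839 + 0.6·0.5161) ≈ 0.1351

0.1351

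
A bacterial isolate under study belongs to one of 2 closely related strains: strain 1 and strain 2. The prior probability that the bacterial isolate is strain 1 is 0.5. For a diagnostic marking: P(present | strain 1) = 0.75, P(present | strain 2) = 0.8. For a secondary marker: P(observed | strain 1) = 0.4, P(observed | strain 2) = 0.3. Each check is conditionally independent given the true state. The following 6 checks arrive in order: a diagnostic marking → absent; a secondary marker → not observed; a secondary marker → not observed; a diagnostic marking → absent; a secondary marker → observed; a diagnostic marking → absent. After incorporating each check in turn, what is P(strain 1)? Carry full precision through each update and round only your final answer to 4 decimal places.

0.6567

After a diagnostic marking='absent': P(strain 1) = 0.25·0.5000 / (0.25·0.5000 + 0.2·0.5000) ≈ 0.5556
After a secondary marker='not observed': P(strain 1) = 0.6·0.5556 / (0.6·0.5556 + 0.7·0.4444) ≈ 0.5172
After a secondary marker='not observed': P(strain 1) = 0.6·0.5172 / (0.6·0.5172 + 0.7·0.4828) ≈ 0.4787
After a diagnostic marking='absent': P(strain 1) = 0.25·0.4787 / (0.25·0.4787 + 0.2·0.5213) ≈ 0.5344
After a secondary marker='observed': P(strain 1) = 0.4·0.5344 / (0.4·0.5344 + 0.3·0.4656) ≈ 0.6048
After a diagnostic marking='absent': P(strain 1) = 0.25·0.6048 / (0.25·0.6048 + 0.2·0.3952) ≈ 0.6567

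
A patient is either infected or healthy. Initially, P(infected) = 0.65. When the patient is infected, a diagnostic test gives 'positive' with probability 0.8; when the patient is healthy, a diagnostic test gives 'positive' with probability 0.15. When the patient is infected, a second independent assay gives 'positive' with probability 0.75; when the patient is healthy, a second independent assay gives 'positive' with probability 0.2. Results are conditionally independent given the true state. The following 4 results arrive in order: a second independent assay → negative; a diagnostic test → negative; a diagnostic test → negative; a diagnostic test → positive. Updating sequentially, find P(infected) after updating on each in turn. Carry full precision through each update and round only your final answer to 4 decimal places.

0.1463

Each posterior becomes the prior for the next update.
After a second independent assay='negative': P(infected) = 0.25·0.6500 / (0.25·0.6500 + 0.8·0.3500) ≈ 0.3672
After a diagnostic test='negative': P(infected) = 0.2·0.3672 / (0.2·0.3672 + 0.85·0.6328) ≈ 0.1201
After a diagnostic test='negative': P(infected) = 0.2·0.1201 / (0.2·0.1201 + 0.85·0.8799) ≈ 0.0311
After a diagnostic test='positive': P(infected) = 0.8·0.0311 / (0.8·0.0311 + 0.15·0.9689) ≈ 0.1463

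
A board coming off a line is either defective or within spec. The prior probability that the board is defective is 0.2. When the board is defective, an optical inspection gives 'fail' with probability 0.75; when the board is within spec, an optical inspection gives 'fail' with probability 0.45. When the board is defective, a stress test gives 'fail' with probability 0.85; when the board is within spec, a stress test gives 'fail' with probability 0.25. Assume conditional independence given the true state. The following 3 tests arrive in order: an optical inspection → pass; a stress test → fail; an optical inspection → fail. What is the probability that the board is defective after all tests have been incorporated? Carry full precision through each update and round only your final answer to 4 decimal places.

Apply Bayes' rule sequentially, carrying P(defective) forward.
After an optical inspection='pass': P(defective) = 0.25·0.2000 / (0.25·0.2000 + 0.55·0.8000) ≈ 0.1020
After a stress test='fail': P(defective) = 0.85·0.1020 / (0.85·0.1020 + 0.25·0.8980) ≈ 0.2787
After an optical inspection='fail': P(defective) = 0.75·0.2787 / (0.75·0.2787 + 0.45·0.7213) ≈ 0.3917

0.3917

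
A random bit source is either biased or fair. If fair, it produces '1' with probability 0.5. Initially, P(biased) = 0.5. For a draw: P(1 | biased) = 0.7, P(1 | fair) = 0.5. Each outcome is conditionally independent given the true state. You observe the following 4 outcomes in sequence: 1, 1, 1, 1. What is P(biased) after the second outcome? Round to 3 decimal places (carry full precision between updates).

0.662

Each posterior becomes the prior for the next update.
After '1': P(biased) = 0.7·0.5000 / (0.7·0.5000 + 0.5·0.5000) ≈ 0.5833
After '1': P(biased) = 0.7·0.5833 / (0.7·0.5833 + 0.5·0.4167) ≈ 0.6622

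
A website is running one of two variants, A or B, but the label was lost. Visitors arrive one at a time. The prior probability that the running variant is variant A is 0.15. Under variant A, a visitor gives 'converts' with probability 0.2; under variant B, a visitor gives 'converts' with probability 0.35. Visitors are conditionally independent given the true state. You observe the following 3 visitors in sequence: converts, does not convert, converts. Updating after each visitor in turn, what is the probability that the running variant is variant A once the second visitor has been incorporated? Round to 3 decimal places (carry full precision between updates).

After 'converts': P(A) = 0.2·0.1500 / (0.2·0.1500 + 0.35·0.8500) ≈ 0.0916
After 'does not convert': P(A) = 0.8·0.0916 / (0.8·0.0916 + 0.65·0.9084) ≈ 0.1104

0.110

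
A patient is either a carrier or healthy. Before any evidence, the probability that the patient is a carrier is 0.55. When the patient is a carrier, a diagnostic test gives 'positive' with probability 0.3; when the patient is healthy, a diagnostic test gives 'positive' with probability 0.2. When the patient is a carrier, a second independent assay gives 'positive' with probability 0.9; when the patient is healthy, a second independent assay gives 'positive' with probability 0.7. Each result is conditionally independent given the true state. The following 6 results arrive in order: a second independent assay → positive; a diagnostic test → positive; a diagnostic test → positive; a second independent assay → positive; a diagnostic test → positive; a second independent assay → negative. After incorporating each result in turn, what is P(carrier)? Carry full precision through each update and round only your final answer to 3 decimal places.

0.694

After a second independent assay='positive': P(carrier) = 0.9·0.5500 / (0.9·0.5500 + 0.7·0.4500) ≈ 0.6111
After a diagnostic test='positive': P(carrier) = 0.3·0.6111 / (0.3·0.6111 + 0.2·0.3889) ≈ 0.7021
After a diagnostic test='positive': P(carrier) = 0.3·0.7021 / (0.3·0.7021 + 0.2·0.2979) ≈ 0.7795
After a second independent assay='positive': P(carrier) = 0.9·0.7795 / (0.9·0.7795 + 0.7·0.2205) ≈ 0.8197
After a diagnostic test='positive': P(carrier) = 0.3·0.8197 / (0.3·0.8197 + 0.2·0.1803) ≈ 0.8721
After a second independent assay='negative': P(carrier) = 0.1·0.8721 / (0.1·0.8721 + 0.3·0.1279) ≈ 0.6945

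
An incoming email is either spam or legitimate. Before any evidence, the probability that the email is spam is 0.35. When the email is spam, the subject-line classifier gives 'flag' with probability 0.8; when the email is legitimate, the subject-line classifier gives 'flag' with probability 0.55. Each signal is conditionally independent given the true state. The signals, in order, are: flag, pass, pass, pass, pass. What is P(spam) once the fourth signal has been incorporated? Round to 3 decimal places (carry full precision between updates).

After 'flag': P(spam) = 0.8·0.3500 / (0.8·0.3500 + 0.55·0.6500) ≈ 0.4392
After 'pass': P(spam) = 0.2·0.4392 / (0.2·0.4392 + 0.45·0.5608) ≈ 0.2582
After 'pass': P(spam) = 0.2·0.2582 / (0.2·0.2582 + 0.45·0.7418) ≈ 0.1340
After 'pass': P(spam) = 0.2·0.1340 / (0.2·0.1340 + 0.45·0.8660) ≈ 0.0643

0.064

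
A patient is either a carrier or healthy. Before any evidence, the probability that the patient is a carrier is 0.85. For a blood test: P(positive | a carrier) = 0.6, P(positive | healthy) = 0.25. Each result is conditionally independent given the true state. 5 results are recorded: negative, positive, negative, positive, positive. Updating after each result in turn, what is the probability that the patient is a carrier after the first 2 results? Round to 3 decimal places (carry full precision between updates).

After 'negative': P(carrier) = 0.4·0.8500 / (0.4·0.8500 + 0.75·0.1500) ≈ 0.7514
After 'positive': P(carrier) = 0.6·0.7514 / (0.6·0.7514 + 0.25·0.2486) ≈ 0.8788

0.879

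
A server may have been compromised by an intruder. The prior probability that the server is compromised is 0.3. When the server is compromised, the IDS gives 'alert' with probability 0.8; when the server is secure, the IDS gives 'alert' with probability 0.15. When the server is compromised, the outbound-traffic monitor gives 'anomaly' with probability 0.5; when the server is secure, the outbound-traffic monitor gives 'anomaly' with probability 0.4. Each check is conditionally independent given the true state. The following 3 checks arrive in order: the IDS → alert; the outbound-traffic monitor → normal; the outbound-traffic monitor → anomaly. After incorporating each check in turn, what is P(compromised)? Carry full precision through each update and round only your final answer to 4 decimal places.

0.7042

Apply Bayes' rule sequentially, carrying P(compromised) forward.
After the IDS='alert': P(compromised) = 0.8·0.3000 / (0.8·0.3000 + 0.15·0.7000) ≈ 0.6957
After the outbound-traffic monitor='normal': P(compromised) = 0.5·0.6957 / (0.5·0.6957 + 0.6·0.3043) ≈ 0.6557
After the outbound-traffic monitor='anomaly': P(compromised) = 0.5·0.6557 / (0.5·0.6557 + 0.4·0.3443) ≈ 0.7042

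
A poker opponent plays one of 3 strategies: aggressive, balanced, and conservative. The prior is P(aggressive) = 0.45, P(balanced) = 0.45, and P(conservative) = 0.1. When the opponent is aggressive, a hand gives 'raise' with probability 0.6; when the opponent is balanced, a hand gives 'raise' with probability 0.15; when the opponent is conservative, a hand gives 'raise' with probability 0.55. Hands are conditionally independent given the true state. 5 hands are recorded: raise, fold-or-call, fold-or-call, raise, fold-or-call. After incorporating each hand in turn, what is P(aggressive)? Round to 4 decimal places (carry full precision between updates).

0.5360

Each posterior becomes the prior for the next update.
After 'raise': normaliser = 0.6·0.4500 + 0.15·0.4500 + 0.55·0.1000; P(aggressive) ≈ 0.6879, P(balanced) ≈ 0.1720, P(conservative) ≈ 0.1401
After 'fold-or-call': normaliser = 0.4·0.6879 + 0.85·0.1720 + 0.45·0.1401; P(aggressive) ≈ 0.5680, P(balanced) ≈ 0.3018, P(conservative) ≈ 0.1302
After 'fold-or-call': normaliser = 0.4·0.5680 + 0.85·0.3018 + 0.45·0.1302; P(aggressive) ≈ 0.4190, P(balanced) ≈ 0.4730, P(conservative) ≈ 0.1080
After 'raise': normaliser = 0.6·0.4190 + 0.15·0.4730 + 0.55·0.1080; P(aggressive) ≈ 0.6585, P(balanced) ≈ 0.1859, P(conservative) ≈ 0.1556
After 'fold-or-call': normaliser = 0.4·0.6585 + 0.85·0.1859 + 0.45·0.1556; P(aggressive) ≈ 0.5360, P(balanced) ≈ 0.3215, P(conservative) ≈ 0.1425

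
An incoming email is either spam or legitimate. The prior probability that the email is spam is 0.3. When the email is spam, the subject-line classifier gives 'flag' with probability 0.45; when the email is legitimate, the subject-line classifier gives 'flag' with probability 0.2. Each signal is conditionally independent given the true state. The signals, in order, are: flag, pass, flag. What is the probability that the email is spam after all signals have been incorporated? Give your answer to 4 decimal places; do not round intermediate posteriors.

After 'flag': P(spam) = 0.45·0.3000 / (0.45·0.3000 + 0.2·0.7000) ≈ 0.4909
After 'pass': P(spam) = 0.55·0.4909 / (0.55·0.4909 + 0.8·0.5091) ≈ 0.3987
After 'flag': P(spam) = 0.45·0.3987 / (0.45·0.3987 + 0.2·0.6013) ≈ 0.5987

0.5987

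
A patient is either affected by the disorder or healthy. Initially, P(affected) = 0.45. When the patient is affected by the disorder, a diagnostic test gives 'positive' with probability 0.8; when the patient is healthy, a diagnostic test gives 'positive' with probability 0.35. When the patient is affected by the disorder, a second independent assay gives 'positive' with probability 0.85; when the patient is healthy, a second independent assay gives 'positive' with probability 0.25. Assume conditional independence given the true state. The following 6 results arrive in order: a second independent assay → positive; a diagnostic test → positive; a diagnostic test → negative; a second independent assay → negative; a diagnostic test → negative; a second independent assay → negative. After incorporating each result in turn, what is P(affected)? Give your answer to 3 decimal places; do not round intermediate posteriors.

Apply Bayes' rule sequentially, carrying P(affected) forward.
After a second independent assay='positive': P(affected) = 0.85·0.4500 / (0.85·0.4500 + 0.25·0.5500) ≈ 0.7356
After a diagnostic test='positive': P(affected) = 0.8·0.7356 / (0.8·0.7356 + 0.35·0.2644) ≈ 0.8641
After a diagnostic test='negative': P(affected) = 0.2·0.8641 / (0.2·0.8641 + 0.65·0.1359) ≈ 0.6618
After a second independent assay='negative': P(affected) = 0.15·0.6618 / (0.15·0.6618 + 0.75·0.3382) ≈ 0.2812
After a diagnostic test='negative': P(affected) = 0.2·0.2812 / (0.2·0.2812 + 0.65·0.7188) ≈ 0.1075
After a second independent assay='negative': P(affected) = 0.15·0.1075 / (0.15·0.1075 + 0.75·0.8925) ≈ 0.0235

0.024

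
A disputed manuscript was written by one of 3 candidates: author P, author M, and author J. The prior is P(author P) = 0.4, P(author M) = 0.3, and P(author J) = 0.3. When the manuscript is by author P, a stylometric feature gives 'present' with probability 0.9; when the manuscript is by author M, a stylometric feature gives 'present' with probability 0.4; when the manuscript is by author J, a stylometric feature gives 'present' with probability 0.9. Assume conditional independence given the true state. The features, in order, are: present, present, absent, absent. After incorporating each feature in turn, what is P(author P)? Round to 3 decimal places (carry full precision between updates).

After 'present': normaliser = 0.9·0.4000 + 0.4·0.3000 + 0.9·0.3000; P(author P) ≈ 0.4800, P(author M) ≈ 0.1600, P(author J) ≈ 0.3600
After 'present': normaliser = 0.9·0.4800 + 0.4·0.1600 + 0.9·0.3600; P(author P) ≈ 0.5268, P(author M) ≈ 0.0780, P(author J) ≈ 0.3951
After 'absent': normaliser = 0.1·0.5268 + 0.6·0.0780 + 0.1·0.3951; P(author P) ≈ 0.3789, P(author M) ≈ 0.3368, P(author J) ≈ 0.2842
After 'absent': normaliser = 0.1·0.3789 + 0.6·0.3368 + 0.1·0.2842; P(author P) ≈ 0.1412, P(author M) ≈ 0.7529, P(author J) ≈ 0.1059

0.141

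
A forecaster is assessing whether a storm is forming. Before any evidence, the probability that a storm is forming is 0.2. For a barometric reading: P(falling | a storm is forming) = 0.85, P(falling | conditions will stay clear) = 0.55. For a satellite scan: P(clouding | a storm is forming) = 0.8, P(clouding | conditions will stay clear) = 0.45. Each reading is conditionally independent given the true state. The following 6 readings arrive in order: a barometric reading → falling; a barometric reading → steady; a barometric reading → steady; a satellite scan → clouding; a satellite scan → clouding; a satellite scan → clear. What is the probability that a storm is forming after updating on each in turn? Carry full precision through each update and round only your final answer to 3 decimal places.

0.047

After a barometric reading='falling': P(storm) = 0.85·0.2000 / (0.85·0.2000 + 0.55·0.8000) ≈ 0.2787
After a barometric reading='steady': P(storm) = 0.15·0.2787 / (0.15·0.2787 + 0.45·0.7213) ≈ 0.1141
After a barometric reading='steady': P(storm) = 0.15·0.1141 / (0.15·0.1141 + 0.45·0.8859) ≈ 0.0412
After a satellite scan='clouding': P(storm) = 0.8·0.0412 / (0.8·0.0412 + 0.45·0.9588) ≈ 0.0709
After a satellite scan='clouding': P(storm) = 0.8·0.0709 / (0.8·0.0709 + 0.45·0.9291) ≈ 0.1195
After a satellite scan='clear': P(storm) = 0.2·0.1195 / (0.2·0.1195 + 0.55·0.8805) ≈ 0.0470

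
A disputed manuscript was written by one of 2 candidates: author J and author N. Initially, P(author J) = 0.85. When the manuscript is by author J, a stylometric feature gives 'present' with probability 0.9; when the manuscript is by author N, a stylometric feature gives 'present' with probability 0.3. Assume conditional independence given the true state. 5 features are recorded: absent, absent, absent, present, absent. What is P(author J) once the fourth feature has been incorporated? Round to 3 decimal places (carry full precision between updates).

After 'absent': P(author J) = 0.1·0.8500 / (0.1·0.8500 + 0.7·0.1500) ≈ 0.4474
After 'absent': P(author J) = 0.1·0.4474 / (0.1·0.4474 + 0.7·0.5526) ≈ 0.1037
After 'absent': P(author J) = 0.1·0.1037 / (0.1·0.1037 + 0.7·0.8963) ≈ 0.0163
After 'present': P(author J) = 0.9·0.0163 / (0.9·0.0163 + 0.3·0.9837) ≈ 0.0472

0.047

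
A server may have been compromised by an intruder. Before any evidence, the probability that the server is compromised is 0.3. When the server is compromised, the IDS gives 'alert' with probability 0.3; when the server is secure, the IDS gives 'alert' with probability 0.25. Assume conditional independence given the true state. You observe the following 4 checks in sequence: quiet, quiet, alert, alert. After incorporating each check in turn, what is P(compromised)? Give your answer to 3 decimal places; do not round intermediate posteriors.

After 'quiet': P(compromised) = 0.7·0.3000 / (0.7·0.3000 + 0.75·0.7000) ≈ 0.2857
After 'quiet': P(compromised) = 0.7·0.2857 / (0.7·0.2857 + 0.75·0.7143) ≈ 0.2718
After 'alert': P(compromised) = 0.3·0.2718 / (0.3·0.2718 + 0.25·0.7282) ≈ 0.3094
After 'alert': P(compromised) = 0.3·0.3094 / (0.3·0.3094 + 0.25·0.6906) ≈ 0.3496

0.350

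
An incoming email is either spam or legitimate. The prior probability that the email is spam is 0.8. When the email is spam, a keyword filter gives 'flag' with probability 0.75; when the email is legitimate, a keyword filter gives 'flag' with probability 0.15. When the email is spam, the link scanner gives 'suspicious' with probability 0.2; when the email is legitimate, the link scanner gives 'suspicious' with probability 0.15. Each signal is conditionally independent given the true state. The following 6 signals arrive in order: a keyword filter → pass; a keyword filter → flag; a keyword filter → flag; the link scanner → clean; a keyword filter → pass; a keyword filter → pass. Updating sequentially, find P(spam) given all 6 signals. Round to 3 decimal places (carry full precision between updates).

0.705

After a keyword filter='pass': P(spam) = 0.25·0.8000 / (0.25·0.8000 + 0.85·0.2000) ≈ 0.5405
After a keyword filter='flag': P(spam) = 0.75·0.5405 / (0.75·0.5405 + 0.15·0.4595) ≈ 0.8547
After a keyword filter='flag': P(spam) = 0.75·0.8547 / (0.75·0.8547 + 0.15·0.1453) ≈ 0.9671
After the link scanner='clean': P(spam) = 0.8·0.9671 / (0.8·0.9671 + 0.85·0.0329) ≈ 0.9651
After a keyword filter='pass': P(spam) = 0.25·0.9651 / (0.25·0.9651 + 0.85·0.0349) ≈ 0.8906
After a keyword filter='pass': P(spam) = 0.25·0.8906 / (0.25·0.8906 + 0.85·0.1094) ≈ 0.7054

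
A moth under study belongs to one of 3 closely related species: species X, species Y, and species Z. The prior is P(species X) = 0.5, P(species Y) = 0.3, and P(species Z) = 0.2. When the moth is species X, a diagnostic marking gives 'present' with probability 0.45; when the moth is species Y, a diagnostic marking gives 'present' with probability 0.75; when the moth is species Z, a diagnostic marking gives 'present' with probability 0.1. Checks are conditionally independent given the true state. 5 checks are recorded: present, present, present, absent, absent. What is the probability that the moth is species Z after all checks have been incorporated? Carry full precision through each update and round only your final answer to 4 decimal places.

0.0074

After 'present': normaliser = 0.45·0.5000 + 0.75·0.3000 + 0.1·0.2000; P(species X) ≈ 0.4787, P(species Y) ≈ 0.4787, P(species Z) ≈ 0.0426
After 'present': normaliser = 0.45·0.4787 + 0.75·0.4787 + 0.1·0.0426; P(species X) ≈ 0.3722, P(species Y) ≈ 0.6204, P(species Z) ≈ 0.0074
After 'present': normaliser = 0.45·0.3722 + 0.75·0.6204 + 0.1·0.0074; P(species X) ≈ 0.2644, P(species Y) ≈ 0.7344, P(species Z) ≈ 0.0012
After 'absent': normaliser = 0.55·0.2644 + 0.25·0.7344 + 0.9·0.0012; P(species X) ≈ 0.4406, P(species Y) ≈ 0.5563, P(species Z) ≈ 0.0032
After 'absent': normaliser = 0.55·0.4406 + 0.25·0.5563 + 0.9·0.0032; P(species X) ≈ 0.6306, P(species Y) ≈ 0.3619, P(species Z) ≈ 0.0074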